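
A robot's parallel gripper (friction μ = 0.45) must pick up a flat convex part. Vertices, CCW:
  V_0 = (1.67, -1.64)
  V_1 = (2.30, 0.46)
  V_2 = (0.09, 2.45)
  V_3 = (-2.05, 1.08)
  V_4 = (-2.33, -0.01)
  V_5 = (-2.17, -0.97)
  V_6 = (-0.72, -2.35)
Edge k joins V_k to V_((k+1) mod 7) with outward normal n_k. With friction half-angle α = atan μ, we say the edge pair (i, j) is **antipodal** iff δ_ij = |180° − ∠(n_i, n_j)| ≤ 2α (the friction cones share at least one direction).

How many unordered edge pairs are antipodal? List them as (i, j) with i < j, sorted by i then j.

count = 6; pairs: (0,2), (0,3), (0,4), (1,4), (1,5), (2,6)

α = atan 0.45 = 24.23°;  2α = 48.46°
n_0 = (+0.9578, -0.2873)
n_1 = (+0.6692, +0.7431)
n_2 = (-0.5392, +0.8422)
n_3 = (-0.9686, +0.2488)
n_4 = (-0.9864, -0.1644)
n_5 = (-0.6894, -0.7244)
n_6 = (+0.2848, -0.9586)
  (0,1): δ = 115.30°  ·
  (0,2): δ = 40.67°  ✓
  (0,3): δ = 2.29°  ✓
  (0,4): δ = 26.16°  ✓
  (0,5): δ = 63.12°  ·
  (0,6): δ = 123.24°  ·
  (1,2): δ = 105.37°  ·
  (1,3): δ = 62.41°  ·
  (1,4): δ = 38.54°  ✓
  (1,5): δ = 1.58°  ✓
  (1,6): δ = 58.55°  ·
  (2,3): δ = 137.03°  ·
  (2,4): δ = 113.16°  ·
  (2,5): δ = 76.21°  ·
  (2,6): δ = 16.08°  ✓
  (3,4): δ = 156.13°  ·
  (3,5): δ = 119.18°  ·
  (3,6): δ = 59.05°  ·
  (4,5): δ = 143.05°  ·
  (4,6): δ = 82.92°  ·
  (5,6): δ = 119.87°  ·
antipodal pairs: 6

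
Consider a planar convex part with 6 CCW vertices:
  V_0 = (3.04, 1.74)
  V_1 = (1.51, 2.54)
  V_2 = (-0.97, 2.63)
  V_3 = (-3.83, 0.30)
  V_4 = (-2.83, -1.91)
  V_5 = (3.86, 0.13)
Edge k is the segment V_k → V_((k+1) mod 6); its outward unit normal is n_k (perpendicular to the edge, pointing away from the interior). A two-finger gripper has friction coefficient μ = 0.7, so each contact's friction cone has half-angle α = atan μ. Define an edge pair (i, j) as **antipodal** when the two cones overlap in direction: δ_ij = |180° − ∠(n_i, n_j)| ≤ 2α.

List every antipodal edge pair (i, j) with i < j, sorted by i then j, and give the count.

α = atan 0.7 = 34.99°;  2α = 69.98°
n_0 = (+0.4634, +0.8862)
n_1 = (+0.0363, +0.9993)
n_2 = (-0.6316, +0.7753)
n_3 = (-0.9111, -0.4122)
n_4 = (+0.2917, -0.9565)
n_5 = (+0.8911, +0.4538)
  (0,1): δ = 154.47°  ·
  (0,2): δ = 113.23°  ·
  (0,3): δ = 38.05°  ✓
  (0,4): δ = 44.56°  ✓
  (0,5): δ = 144.59°  ·
  (1,2): δ = 138.75°  ·
  (1,3): δ = 63.58°  ✓
  (1,4): δ = 19.04°  ✓
  (1,5): δ = 119.07°  ·
  (2,3): δ = 104.82°  ·
  (2,4): δ = 22.21°  ✓
  (2,5): δ = 77.82°  ·
  (3,4): δ = 97.39°  ·
  (3,5): δ = 2.64°  ✓
  (4,5): δ = 79.97°  ·
antipodal pairs: 6

count = 6; pairs: (0,3), (0,4), (1,3), (1,4), (2,4), (3,5)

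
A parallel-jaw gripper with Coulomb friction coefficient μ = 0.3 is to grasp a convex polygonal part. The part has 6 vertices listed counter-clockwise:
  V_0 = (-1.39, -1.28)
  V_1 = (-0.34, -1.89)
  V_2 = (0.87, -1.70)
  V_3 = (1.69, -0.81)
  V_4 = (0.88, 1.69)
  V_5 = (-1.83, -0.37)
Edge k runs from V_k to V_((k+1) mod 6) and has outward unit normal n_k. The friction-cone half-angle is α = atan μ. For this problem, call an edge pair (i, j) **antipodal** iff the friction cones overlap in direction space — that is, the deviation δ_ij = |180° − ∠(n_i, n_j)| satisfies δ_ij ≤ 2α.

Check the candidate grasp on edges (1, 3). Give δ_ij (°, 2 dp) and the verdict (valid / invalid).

α = atan 0.3 = 16.70°;  2α = 33.40°
edge 1: e_1 = (+1.21, +0.19);  n_1 = (+0.1551, -0.9879)
edge 3: e_3 = (-0.81, +2.50);  n_3 = (+0.9513, +0.3082)
∠(n_1, n_3) = 99.03°
δ = |180° − 99.03°| = 80.97°
80.97° > 2α = 33.40°  →  invalid

δ = 80.97°, invalid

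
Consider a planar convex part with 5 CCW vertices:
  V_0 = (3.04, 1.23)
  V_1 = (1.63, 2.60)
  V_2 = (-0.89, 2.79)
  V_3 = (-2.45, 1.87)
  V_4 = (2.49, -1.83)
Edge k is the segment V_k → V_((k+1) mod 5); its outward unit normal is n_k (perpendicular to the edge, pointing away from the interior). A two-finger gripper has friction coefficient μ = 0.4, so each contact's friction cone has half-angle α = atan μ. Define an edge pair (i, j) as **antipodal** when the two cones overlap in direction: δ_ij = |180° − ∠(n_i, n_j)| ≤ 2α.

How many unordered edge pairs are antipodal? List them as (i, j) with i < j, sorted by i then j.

α = atan 0.4 = 21.80°;  2α = 43.60°
n_0 = (+0.6969, +0.7172)
n_1 = (+0.0752, +0.9972)
n_2 = (-0.5080, +0.8614)
n_3 = (-0.5995, -0.8004)
n_4 = (+0.9842, -0.1769)
  (0,1): δ = 140.14°  ·
  (0,2): δ = 105.29°  ·
  (0,3): δ = 7.34°  ✓
  (0,4): δ = 123.99°  ·
  (1,2): δ = 145.16°  ·
  (1,3): δ = 32.52°  ✓
  (1,4): δ = 84.12°  ·
  (2,3): δ = 67.36°  ·
  (2,4): δ = 49.28°  ·
  (3,4): δ = 63.36°  ·
antipodal pairs: 2

count = 2; pairs: (0,3), (1,3)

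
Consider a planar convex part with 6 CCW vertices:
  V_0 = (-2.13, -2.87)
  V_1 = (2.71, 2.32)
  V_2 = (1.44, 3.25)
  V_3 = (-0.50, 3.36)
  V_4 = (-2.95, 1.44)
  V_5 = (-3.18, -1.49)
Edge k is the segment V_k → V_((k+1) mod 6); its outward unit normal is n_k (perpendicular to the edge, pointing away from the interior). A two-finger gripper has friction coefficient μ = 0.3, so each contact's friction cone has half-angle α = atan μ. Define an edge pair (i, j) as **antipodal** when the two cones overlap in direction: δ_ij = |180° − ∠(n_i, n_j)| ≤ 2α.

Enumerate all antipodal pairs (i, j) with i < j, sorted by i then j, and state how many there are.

α = atan 0.3 = 16.70°;  2α = 33.40°
n_0 = (+0.7313, -0.6820)
n_1 = (+0.5908, +0.8068)
n_2 = (+0.0566, +0.9984)
n_3 = (-0.6168, +0.7871)
n_4 = (-0.9969, +0.0783)
n_5 = (-0.7958, -0.6055)
  (0,1): δ = 83.21°  ·
  (0,2): δ = 50.24°  ·
  (0,3): δ = 8.91°  ✓
  (0,4): δ = 38.51°  ·
  (0,5): δ = 80.27°  ·
  (1,2): δ = 147.03°  ·
  (1,3): δ = 105.70°  ·
  (1,4): δ = 58.27°  ·
  (1,5): δ = 16.52°  ✓
  (2,3): δ = 138.67°  ·
  (2,4): δ = 91.24°  ·
  (2,5): δ = 49.49°  ·
  (3,4): δ = 132.57°  ·
  (3,5): δ = 90.82°  ·
  (4,5): δ = 138.25°  ·
antipodal pairs: 2

count = 2; pairs: (0,3), (1,5)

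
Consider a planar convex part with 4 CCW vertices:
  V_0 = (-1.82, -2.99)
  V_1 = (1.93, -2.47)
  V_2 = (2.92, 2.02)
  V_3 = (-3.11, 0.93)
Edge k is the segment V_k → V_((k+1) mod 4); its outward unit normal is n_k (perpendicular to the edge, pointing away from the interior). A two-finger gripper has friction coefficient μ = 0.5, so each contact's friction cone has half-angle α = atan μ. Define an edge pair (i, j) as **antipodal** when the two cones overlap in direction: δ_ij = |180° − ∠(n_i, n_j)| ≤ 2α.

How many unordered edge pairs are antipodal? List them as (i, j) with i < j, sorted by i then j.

count = 2; pairs: (0,2), (1,3)

α = atan 0.5 = 26.57°;  2α = 53.13°
n_0 = (+0.1374, -0.9905)
n_1 = (+0.9765, -0.2153)
n_2 = (-0.1779, +0.9841)
n_3 = (-0.9499, -0.3126)
  (0,1): δ = 110.33°  ·
  (0,2): δ = 2.35°  ✓
  (0,3): δ = 100.32°  ·
  (1,2): δ = 67.32°  ·
  (1,3): δ = 30.65°  ✓
  (2,3): δ = 82.03°  ·
antipodal pairs: 2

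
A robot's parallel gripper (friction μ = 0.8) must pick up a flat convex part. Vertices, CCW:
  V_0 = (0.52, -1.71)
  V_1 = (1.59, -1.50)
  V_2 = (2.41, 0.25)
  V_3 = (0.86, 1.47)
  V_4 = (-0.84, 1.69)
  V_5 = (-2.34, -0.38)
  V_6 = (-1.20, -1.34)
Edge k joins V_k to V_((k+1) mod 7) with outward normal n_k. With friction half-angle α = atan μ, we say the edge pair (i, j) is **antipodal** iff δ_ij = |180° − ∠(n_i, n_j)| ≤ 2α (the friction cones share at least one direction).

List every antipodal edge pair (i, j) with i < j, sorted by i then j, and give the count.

α = atan 0.8 = 38.66°;  2α = 77.32°
n_0 = (+0.1926, -0.9813)
n_1 = (+0.9055, -0.4243)
n_2 = (+0.6185, +0.7858)
n_3 = (+0.1283, +0.9917)
n_4 = (-0.8097, +0.5868)
n_5 = (-0.6441, -0.7649)
n_6 = (-0.2103, -0.9776)
  (0,1): δ = 126.21°  ·
  (0,2): δ = 49.31°  ✓
  (0,3): δ = 18.48°  ✓
  (0,4): δ = 42.97°  ✓
  (0,5): δ = 128.80°  ·
  (0,6): δ = 156.76°  ·
  (1,2): δ = 103.10°  ·
  (1,3): δ = 72.27°  ✓
  (1,4): δ = 10.82°  ✓
  (1,5): δ = 75.01°  ✓
  (1,6): δ = 102.97°  ·
  (2,3): δ = 149.17°  ·
  (2,4): δ = 87.72°  ·
  (2,5): δ = 1.89°  ✓
  (2,6): δ = 26.07°  ✓
  (3,4): δ = 118.55°  ·
  (3,5): δ = 32.73°  ✓
  (3,6): δ = 4.77°  ✓
  (4,5): δ = 94.17°  ·
  (4,6): δ = 66.21°  ✓
  (5,6): δ = 152.04°  ·
antipodal pairs: 11

count = 11; pairs: (0,2), (0,3), (0,4), (1,3), (1,4), (1,5), (2,5), (2,6), (3,5), (3,6), (4,6)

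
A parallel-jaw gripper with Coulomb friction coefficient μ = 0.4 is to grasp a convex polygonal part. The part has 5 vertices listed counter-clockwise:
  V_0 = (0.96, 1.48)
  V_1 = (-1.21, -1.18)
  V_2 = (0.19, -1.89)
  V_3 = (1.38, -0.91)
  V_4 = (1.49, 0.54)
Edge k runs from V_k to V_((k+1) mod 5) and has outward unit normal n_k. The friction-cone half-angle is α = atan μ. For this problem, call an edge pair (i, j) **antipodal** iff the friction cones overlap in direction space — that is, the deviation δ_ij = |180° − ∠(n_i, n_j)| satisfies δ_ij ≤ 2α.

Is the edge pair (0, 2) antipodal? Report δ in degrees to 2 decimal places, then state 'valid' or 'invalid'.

δ = 11.32°, valid

α = atan 0.4 = 21.80°;  2α = 43.60°
edge 0: e_0 = (-2.17, -2.66);  n_0 = (-0.7749, +0.6321)
edge 2: e_2 = (+1.19, +0.98);  n_2 = (+0.6357, -0.7719)
∠(n_0, n_2) = 168.68°
δ = |180° − 168.68°| = 11.32°
11.32° ≤ 2α = 43.60°  →  valid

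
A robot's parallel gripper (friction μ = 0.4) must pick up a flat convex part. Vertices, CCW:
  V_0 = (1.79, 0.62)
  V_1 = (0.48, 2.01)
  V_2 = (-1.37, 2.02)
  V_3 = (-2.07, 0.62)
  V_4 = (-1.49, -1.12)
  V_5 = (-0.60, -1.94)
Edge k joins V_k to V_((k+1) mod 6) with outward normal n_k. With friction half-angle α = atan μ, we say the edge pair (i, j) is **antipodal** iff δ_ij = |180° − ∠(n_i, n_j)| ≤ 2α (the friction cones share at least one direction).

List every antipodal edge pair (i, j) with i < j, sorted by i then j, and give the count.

count = 4; pairs: (0,3), (0,4), (1,4), (2,5)

α = atan 0.4 = 21.80°;  2α = 43.60°
n_0 = (+0.7277, +0.6859)
n_1 = (+0.0054, +1.0000)
n_2 = (-0.8944, +0.4472)
n_3 = (-0.9487, -0.3162)
n_4 = (-0.6776, -0.7354)
n_5 = (+0.7310, -0.6824)
  (0,1): δ = 133.61°  ·
  (0,2): δ = 69.87°  ·
  (0,3): δ = 24.87°  ✓
  (0,4): δ = 4.04°  ✓
  (0,5): δ = 93.66°  ·
  (1,2): δ = 116.26°  ·
  (1,3): δ = 71.26°  ·
  (1,4): δ = 42.35°  ✓
  (1,5): δ = 47.28°  ·
  (2,3): δ = 135.00°  ·
  (2,4): δ = 106.09°  ·
  (2,5): δ = 16.47°  ✓
  (3,4): δ = 151.09°  ·
  (3,5): δ = 61.47°  ·
  (4,5): δ = 90.38°  ·
antipodal pairs: 4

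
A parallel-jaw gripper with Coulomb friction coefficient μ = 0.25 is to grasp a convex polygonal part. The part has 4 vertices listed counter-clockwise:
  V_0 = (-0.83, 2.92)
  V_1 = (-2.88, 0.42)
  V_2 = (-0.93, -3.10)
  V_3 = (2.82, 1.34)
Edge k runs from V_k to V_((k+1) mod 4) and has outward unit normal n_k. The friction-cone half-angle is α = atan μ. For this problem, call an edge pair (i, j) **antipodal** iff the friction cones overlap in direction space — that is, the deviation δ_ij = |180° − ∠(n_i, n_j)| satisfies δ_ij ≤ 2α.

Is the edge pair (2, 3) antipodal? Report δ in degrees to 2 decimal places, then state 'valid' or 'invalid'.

α = atan 0.25 = 14.04°;  2α = 28.07°
edge 2: e_2 = (+3.75, +4.44);  n_2 = (+0.7640, -0.6452)
edge 3: e_3 = (-3.65, +1.58);  n_3 = (+0.3973, +0.9177)
∠(n_2, n_3) = 106.78°
δ = |180° − 106.78°| = 73.22°
73.22° > 2α = 28.07°  →  invalid

δ = 73.22°, invalid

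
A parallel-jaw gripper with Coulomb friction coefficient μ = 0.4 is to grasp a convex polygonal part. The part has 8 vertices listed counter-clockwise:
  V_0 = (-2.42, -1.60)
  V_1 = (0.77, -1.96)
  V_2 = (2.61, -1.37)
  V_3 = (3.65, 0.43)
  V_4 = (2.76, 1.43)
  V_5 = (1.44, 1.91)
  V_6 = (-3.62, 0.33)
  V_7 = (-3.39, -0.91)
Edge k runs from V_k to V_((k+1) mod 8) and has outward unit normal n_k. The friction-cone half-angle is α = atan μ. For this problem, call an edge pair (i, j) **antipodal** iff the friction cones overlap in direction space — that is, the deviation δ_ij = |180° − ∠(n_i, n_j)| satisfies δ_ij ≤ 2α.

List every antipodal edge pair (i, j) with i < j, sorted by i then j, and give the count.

count = 10; pairs: (0,3), (0,4), (0,5), (1,4), (1,5), (2,5), (2,6), (3,6), (3,7), (4,7)

α = atan 0.4 = 21.80°;  2α = 43.60°
n_0 = (-0.1121, -0.9937)
n_1 = (+0.3053, -0.9522)
n_2 = (+0.8659, -0.5003)
n_3 = (+0.7470, +0.6648)
n_4 = (+0.3417, +0.9398)
n_5 = (-0.2981, +0.9545)
n_6 = (-0.9832, -0.1824)
n_7 = (-0.5796, -0.8149)
  (0,1): δ = 155.78°  ·
  (0,2): δ = 113.58°  ·
  (0,3): δ = 41.89°  ✓
  (0,4): δ = 13.54°  ✓
  (0,5): δ = 23.78°  ✓
  (0,6): δ = 106.95°  ·
  (0,7): δ = 151.01°  ·
  (1,2): δ = 137.80°  ·
  (1,3): δ = 66.11°  ·
  (1,4): δ = 37.76°  ✓
  (1,5): δ = 0.44°  ✓
  (1,6): δ = 82.73°  ·
  (1,7): δ = 126.80°  ·
  (2,3): δ = 108.31°  ·
  (2,4): δ = 79.96°  ·
  (2,5): δ = 42.64°  ✓
  (2,6): δ = 40.53°  ✓
  (2,7): δ = 84.59°  ·
  (3,4): δ = 151.65°  ·
  (3,5): δ = 114.33°  ·
  (3,6): δ = 31.16°  ✓
  (3,7): δ = 12.91°  ✓
  (4,5): δ = 142.68°  ·
  (4,6): δ = 59.51°  ·
  (4,7): δ = 15.44°  ✓
  (5,6): δ = 96.83°  ·
  (5,7): δ = 52.77°  ·
  (6,7): δ = 135.93°  ·
antipodal pairs: 10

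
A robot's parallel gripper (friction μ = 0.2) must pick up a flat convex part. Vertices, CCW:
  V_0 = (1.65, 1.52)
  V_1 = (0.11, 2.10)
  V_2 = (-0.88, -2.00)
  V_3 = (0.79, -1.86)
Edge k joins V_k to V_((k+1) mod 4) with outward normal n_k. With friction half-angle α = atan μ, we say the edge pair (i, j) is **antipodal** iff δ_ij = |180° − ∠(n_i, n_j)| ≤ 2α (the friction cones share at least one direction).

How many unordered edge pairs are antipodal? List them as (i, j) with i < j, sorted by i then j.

count = 1; pairs: (1,3)

α = atan 0.2 = 11.31°;  2α = 22.62°
n_0 = (+0.3525, +0.9358)
n_1 = (-0.9721, +0.2347)
n_2 = (+0.0835, -0.9965)
n_3 = (+0.9691, -0.2466)
  (0,1): δ = 82.94°  ·
  (0,2): δ = 25.43°  ·
  (0,3): δ = 96.36°  ·
  (1,2): δ = 71.63°  ·
  (1,3): δ = 0.70°  ✓
  (2,3): δ = 109.07°  ·
antipodal pairs: 1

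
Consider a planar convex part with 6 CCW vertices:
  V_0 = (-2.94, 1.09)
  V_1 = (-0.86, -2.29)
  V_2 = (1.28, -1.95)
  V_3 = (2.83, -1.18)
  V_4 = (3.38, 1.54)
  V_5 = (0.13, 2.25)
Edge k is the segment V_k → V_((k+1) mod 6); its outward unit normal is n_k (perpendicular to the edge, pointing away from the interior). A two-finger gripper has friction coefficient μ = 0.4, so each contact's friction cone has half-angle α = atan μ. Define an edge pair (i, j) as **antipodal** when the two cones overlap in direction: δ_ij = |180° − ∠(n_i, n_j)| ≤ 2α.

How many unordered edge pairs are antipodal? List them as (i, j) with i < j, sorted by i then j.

count = 5; pairs: (0,3), (1,4), (1,5), (2,4), (2,5)

α = atan 0.4 = 21.80°;  2α = 43.60°
n_0 = (-0.8517, -0.5241)
n_1 = (+0.1569, -0.9876)
n_2 = (+0.4449, -0.8956)
n_3 = (+0.9802, -0.1982)
n_4 = (+0.2134, +0.9770)
n_5 = (-0.3535, +0.9354)
  (0,1): δ = 112.58°  ·
  (0,2): δ = 95.19°  ·
  (0,3): δ = 43.04°  ✓
  (0,4): δ = 46.07°  ·
  (0,5): δ = 79.09°  ·
  (1,2): δ = 162.61°  ·
  (1,3): δ = 110.46°  ·
  (1,4): δ = 21.35°  ✓
  (1,5): δ = 11.67°  ✓
  (2,3): δ = 127.85°  ·
  (2,4): δ = 38.74°  ✓
  (2,5): δ = 5.72°  ✓
  (3,4): δ = 90.89°  ·
  (3,5): δ = 57.87°  ·
  (4,5): δ = 146.98°  ·
antipodal pairs: 5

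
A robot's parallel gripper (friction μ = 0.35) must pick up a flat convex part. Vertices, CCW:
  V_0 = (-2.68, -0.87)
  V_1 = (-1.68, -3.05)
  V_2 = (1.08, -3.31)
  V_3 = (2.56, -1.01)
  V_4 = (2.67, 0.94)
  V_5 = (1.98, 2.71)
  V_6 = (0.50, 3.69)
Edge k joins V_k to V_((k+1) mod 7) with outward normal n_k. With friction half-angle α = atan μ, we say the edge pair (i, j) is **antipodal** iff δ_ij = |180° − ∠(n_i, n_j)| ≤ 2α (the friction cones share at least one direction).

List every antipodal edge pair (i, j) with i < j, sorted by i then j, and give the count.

α = atan 0.35 = 19.29°;  2α = 38.58°
n_0 = (-0.9089, -0.4169)
n_1 = (-0.0938, -0.9956)
n_2 = (+0.8409, -0.5411)
n_3 = (+0.9984, -0.0563)
n_4 = (+0.9317, +0.3632)
n_5 = (+0.5521, +0.8338)
n_6 = (-0.8202, +0.5720)
  (0,1): δ = 120.02°  ·
  (0,2): δ = 57.40°  ·
  (0,3): δ = 27.87°  ✓
  (0,4): δ = 3.34°  ✓
  (0,5): δ = 31.85°  ✓
  (0,6): δ = 120.47°  ·
  (1,2): δ = 117.38°  ·
  (1,3): δ = 87.85°  ·
  (1,4): δ = 63.32°  ·
  (1,5): δ = 28.13°  ✓
  (1,6): δ = 60.49°  ·
  (2,3): δ = 150.47°  ·
  (2,4): δ = 125.94°  ·
  (2,5): δ = 90.75°  ·
  (2,6): δ = 2.13°  ✓
  (3,4): δ = 155.47°  ·
  (3,5): δ = 120.28°  ·
  (3,6): δ = 31.66°  ✓
  (4,5): δ = 144.81°  ·
  (4,6): δ = 56.19°  ·
  (5,6): δ = 91.38°  ·
antipodal pairs: 6

count = 6; pairs: (0,3), (0,4), (0,5), (1,5), (2,6), (3,6)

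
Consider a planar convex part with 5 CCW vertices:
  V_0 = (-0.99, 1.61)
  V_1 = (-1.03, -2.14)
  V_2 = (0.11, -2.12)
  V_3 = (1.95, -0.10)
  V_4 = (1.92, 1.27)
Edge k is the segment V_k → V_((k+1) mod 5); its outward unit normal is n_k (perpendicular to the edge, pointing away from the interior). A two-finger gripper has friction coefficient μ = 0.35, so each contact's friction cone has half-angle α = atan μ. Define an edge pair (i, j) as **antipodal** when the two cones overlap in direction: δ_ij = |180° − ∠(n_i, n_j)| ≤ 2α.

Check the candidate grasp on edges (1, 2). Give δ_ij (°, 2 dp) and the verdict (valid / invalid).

α = atan 0.35 = 19.29°;  2α = 38.58°
edge 1: e_1 = (+1.14, +0.02);  n_1 = (+0.0175, -0.9998)
edge 2: e_2 = (+1.84, +2.02);  n_2 = (+0.7393, -0.6734)
∠(n_1, n_2) = 46.66°
δ = |180° − 46.66°| = 133.34°
133.34° > 2α = 38.58°  →  invalid

δ = 133.34°, invalid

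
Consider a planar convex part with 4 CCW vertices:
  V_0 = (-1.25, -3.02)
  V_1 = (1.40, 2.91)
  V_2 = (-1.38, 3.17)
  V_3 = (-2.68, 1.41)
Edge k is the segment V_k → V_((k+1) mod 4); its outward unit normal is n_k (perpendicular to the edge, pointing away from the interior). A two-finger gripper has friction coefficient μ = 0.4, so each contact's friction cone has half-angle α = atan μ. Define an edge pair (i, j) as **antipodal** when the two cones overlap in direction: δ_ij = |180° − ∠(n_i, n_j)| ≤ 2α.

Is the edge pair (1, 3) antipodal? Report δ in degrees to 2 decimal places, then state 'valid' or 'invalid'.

δ = 66.77°, invalid

α = atan 0.4 = 21.80°;  2α = 43.60°
edge 1: e_1 = (-2.78, +0.26);  n_1 = (+0.0931, +0.9957)
edge 3: e_3 = (+1.43, -4.43);  n_3 = (-0.9516, -0.3072)
∠(n_1, n_3) = 113.23°
δ = |180° − 113.23°| = 66.77°
66.77° > 2α = 43.60°  →  invalid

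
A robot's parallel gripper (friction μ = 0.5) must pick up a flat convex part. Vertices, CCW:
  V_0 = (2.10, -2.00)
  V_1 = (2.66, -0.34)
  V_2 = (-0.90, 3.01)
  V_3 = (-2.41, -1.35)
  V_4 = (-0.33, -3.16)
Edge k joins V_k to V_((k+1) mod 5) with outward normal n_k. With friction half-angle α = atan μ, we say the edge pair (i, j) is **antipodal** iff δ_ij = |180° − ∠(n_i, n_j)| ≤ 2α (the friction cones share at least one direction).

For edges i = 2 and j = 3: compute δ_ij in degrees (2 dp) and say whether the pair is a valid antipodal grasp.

δ = 111.93°, invalid

α = atan 0.5 = 26.57°;  2α = 53.13°
edge 2: e_2 = (-1.51, -4.36);  n_2 = (-0.9449, +0.3273)
edge 3: e_3 = (+2.08, -1.81);  n_3 = (-0.6564, -0.7544)
∠(n_2, n_3) = 68.07°
δ = |180° − 68.07°| = 111.93°
111.93° > 2α = 53.13°  →  invalid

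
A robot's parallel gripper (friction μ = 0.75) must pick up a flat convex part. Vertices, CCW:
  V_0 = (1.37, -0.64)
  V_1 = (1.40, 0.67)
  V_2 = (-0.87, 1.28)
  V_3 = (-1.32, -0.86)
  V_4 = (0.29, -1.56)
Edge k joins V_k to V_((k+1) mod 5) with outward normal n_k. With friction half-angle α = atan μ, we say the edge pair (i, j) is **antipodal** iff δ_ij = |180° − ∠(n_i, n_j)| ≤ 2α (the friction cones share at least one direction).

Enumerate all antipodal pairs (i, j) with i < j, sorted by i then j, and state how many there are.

α = atan 0.75 = 36.87°;  2α = 73.74°
n_0 = (+0.9997, -0.0229)
n_1 = (+0.2595, +0.9657)
n_2 = (-0.9786, +0.2058)
n_3 = (-0.3987, -0.9171)
n_4 = (+0.6485, -0.7612)
  (0,1): δ = 103.73°  ·
  (0,2): δ = 10.56°  ✓
  (0,3): δ = 67.81°  ✓
  (0,4): δ = 131.74°  ·
  (1,2): δ = 86.83°  ·
  (1,3): δ = 8.46°  ✓
  (1,4): δ = 55.47°  ✓
  (2,3): δ = 101.62°  ·
  (2,4): δ = 37.70°  ✓
  (3,4): δ = 116.08°  ·
antipodal pairs: 5

count = 5; pairs: (0,2), (0,3), (1,3), (1,4), (2,4)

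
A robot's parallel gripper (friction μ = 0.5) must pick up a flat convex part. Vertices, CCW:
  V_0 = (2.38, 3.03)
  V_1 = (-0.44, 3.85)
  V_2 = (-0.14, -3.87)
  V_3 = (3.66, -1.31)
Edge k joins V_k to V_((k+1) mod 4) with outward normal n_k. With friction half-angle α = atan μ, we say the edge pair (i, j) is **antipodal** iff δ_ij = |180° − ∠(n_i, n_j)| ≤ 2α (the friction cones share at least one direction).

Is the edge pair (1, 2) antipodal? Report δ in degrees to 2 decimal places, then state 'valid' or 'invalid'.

δ = 58.26°, invalid

α = atan 0.5 = 26.57°;  2α = 53.13°
edge 1: e_1 = (+0.30, -7.72);  n_1 = (-0.9992, -0.0388)
edge 2: e_2 = (+3.80, +2.56);  n_2 = (+0.5587, -0.8294)
∠(n_1, n_2) = 121.74°
δ = |180° − 121.74°| = 58.26°
58.26° > 2α = 53.13°  →  invalid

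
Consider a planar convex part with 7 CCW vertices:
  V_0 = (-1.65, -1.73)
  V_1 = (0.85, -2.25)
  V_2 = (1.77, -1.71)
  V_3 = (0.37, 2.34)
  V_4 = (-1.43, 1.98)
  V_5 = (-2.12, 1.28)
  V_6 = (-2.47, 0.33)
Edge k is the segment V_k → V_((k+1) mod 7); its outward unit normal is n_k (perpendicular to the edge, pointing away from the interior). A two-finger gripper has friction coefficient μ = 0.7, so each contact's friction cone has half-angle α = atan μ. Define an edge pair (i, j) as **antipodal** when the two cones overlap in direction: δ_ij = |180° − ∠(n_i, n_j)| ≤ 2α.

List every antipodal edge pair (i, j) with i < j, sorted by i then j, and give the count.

count = 9; pairs: (0,2), (0,3), (0,4), (1,3), (1,4), (1,5), (2,4), (2,5), (2,6)

α = atan 0.7 = 34.99°;  2α = 69.98°
n_0 = (-0.2036, -0.9790)
n_1 = (+0.5062, -0.8624)
n_2 = (+0.9451, +0.3267)
n_3 = (-0.1961, +0.9806)
n_4 = (-0.7122, +0.7020)
n_5 = (-0.9383, +0.3457)
n_6 = (-0.9291, -0.3698)
  (0,1): δ = 137.84°  ·
  (0,2): δ = 59.18°  ✓
  (0,3): δ = 23.06°  ✓
  (0,4): δ = 57.16°  ✓
  (0,5): δ = 81.53°  ·
  (0,6): δ = 123.46°  ·
  (1,2): δ = 101.34°  ·
  (1,3): δ = 19.10°  ✓
  (1,4): δ = 15.00°  ✓
  (1,5): δ = 39.36°  ✓
  (1,6): δ = 81.29°  ·
  (2,3): δ = 97.76°  ·
  (2,4): δ = 63.66°  ✓
  (2,5): δ = 39.29°  ✓
  (2,6): δ = 2.64°  ✓
  (3,4): δ = 145.90°  ·
  (3,5): δ = 121.53°  ·
  (3,6): δ = 79.60°  ·
  (4,5): δ = 155.64°  ·
  (4,6): δ = 113.71°  ·
  (5,6): δ = 138.07°  ·
antipodal pairs: 9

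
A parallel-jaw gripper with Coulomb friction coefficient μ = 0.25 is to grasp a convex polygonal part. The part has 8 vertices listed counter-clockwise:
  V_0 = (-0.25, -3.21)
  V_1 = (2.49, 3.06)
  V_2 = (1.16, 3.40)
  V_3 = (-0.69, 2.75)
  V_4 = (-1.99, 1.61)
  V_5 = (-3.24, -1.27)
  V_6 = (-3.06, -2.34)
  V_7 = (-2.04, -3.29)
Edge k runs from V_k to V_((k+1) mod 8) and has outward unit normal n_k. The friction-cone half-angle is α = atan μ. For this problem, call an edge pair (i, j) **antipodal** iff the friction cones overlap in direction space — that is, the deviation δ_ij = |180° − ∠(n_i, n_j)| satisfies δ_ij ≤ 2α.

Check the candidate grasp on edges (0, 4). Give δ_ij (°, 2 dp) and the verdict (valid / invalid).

δ = 0.14°, valid

α = atan 0.25 = 14.04°;  2α = 28.07°
edge 0: e_0 = (+2.74, +6.27);  n_0 = (+0.9163, -0.4004)
edge 4: e_4 = (-1.25, -2.88);  n_4 = (-0.9173, +0.3981)
∠(n_0, n_4) = 179.86°
δ = |180° − 179.86°| = 0.14°
0.14° ≤ 2α = 28.07°  →  valid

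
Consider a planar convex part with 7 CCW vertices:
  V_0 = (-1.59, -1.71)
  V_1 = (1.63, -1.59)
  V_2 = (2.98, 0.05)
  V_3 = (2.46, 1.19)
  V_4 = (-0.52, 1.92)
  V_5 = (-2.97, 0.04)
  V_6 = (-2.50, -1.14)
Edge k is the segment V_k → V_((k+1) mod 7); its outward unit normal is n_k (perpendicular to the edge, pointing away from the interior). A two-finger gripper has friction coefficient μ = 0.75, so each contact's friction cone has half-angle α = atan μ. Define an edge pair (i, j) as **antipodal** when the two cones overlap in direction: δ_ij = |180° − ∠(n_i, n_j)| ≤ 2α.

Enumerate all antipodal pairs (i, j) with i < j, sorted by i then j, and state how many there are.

count = 11; pairs: (0,2), (0,3), (0,4), (1,3), (1,4), (1,5), (2,5), (2,6), (3,5), (3,6), (4,6)

α = atan 0.75 = 36.87°;  2α = 73.74°
n_0 = (+0.0372, -0.9993)
n_1 = (+0.7721, -0.6355)
n_2 = (+0.9098, +0.4150)
n_3 = (+0.2379, +0.9713)
n_4 = (-0.6088, +0.7933)
n_5 = (-0.9290, -0.3700)
n_6 = (-0.5308, -0.8475)
  (0,1): δ = 131.59°  ·
  (0,2): δ = 67.61°  ✓
  (0,3): δ = 15.90°  ✓
  (0,4): δ = 35.37°  ✓
  (0,5): δ = 109.58°  ·
  (0,6): δ = 145.80°  ·
  (1,2): δ = 116.02°  ·
  (1,3): δ = 64.30°  ✓
  (1,4): δ = 13.04°  ✓
  (1,5): δ = 61.18°  ✓
  (1,6): δ = 97.40°  ·
  (2,3): δ = 128.28°  ·
  (2,4): δ = 77.02°  ·
  (2,5): δ = 2.80°  ✓
  (2,6): δ = 33.42°  ✓
  (3,4): δ = 128.73°  ·
  (3,5): δ = 54.52°  ✓
  (3,6): δ = 18.30°  ✓
  (4,5): δ = 105.78°  ·
  (4,6): δ = 69.56°  ✓
  (5,6): δ = 143.78°  ·
antipodal pairs: 11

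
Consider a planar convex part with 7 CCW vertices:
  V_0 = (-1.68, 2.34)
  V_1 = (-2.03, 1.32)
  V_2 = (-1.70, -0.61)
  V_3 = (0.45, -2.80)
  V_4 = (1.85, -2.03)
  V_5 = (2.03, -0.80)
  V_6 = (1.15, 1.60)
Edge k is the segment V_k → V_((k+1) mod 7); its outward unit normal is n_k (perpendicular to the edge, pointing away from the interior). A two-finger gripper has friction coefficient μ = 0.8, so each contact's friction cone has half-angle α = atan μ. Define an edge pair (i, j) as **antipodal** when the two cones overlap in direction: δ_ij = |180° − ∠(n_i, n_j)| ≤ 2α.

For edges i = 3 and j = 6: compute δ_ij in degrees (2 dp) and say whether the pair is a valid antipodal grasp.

δ = 43.46°, valid

α = atan 0.8 = 38.66°;  2α = 77.32°
edge 3: e_3 = (+1.40, +0.77);  n_3 = (+0.4819, -0.8762)
edge 6: e_6 = (-2.83, +0.74);  n_6 = (+0.2530, +0.9675)
∠(n_3, n_6) = 136.54°
δ = |180° − 136.54°| = 43.46°
43.46° ≤ 2α = 77.32°  →  valid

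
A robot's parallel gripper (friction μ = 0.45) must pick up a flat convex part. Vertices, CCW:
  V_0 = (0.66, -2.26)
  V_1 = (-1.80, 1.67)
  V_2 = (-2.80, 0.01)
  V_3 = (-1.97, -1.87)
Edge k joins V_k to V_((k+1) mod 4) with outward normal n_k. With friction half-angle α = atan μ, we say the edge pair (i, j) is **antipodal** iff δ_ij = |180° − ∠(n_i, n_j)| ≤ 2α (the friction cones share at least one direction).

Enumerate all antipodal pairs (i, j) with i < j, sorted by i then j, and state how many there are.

α = atan 0.45 = 24.23°;  2α = 48.46°
n_0 = (+0.8476, +0.5306)
n_1 = (-0.8566, +0.5160)
n_2 = (-0.9148, -0.4039)
n_3 = (-0.1467, -0.9892)
  (0,1): δ = 63.11°  ·
  (0,2): δ = 8.22°  ✓
  (0,3): δ = 49.52°  ·
  (1,2): δ = 125.11°  ·
  (1,3): δ = 67.37°  ·
  (2,3): δ = 122.26°  ·
antipodal pairs: 1

count = 1; pairs: (0,2)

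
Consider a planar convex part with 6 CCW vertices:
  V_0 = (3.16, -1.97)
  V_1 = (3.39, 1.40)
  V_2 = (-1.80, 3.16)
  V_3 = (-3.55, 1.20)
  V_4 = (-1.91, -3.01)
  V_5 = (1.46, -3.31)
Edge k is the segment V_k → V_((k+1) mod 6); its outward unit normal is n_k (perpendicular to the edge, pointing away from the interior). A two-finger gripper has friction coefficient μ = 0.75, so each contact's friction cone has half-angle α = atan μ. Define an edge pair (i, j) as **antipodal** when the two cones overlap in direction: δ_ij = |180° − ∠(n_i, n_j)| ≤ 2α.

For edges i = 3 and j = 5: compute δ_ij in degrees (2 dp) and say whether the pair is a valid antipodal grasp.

α = atan 0.75 = 36.87°;  2α = 73.74°
edge 3: e_3 = (+1.64, -4.21);  n_3 = (-0.9318, -0.3630)
edge 5: e_5 = (+1.70, +1.34);  n_5 = (+0.6190, -0.7854)
∠(n_3, n_5) = 106.96°
δ = |180° − 106.96°| = 73.04°
73.04° ≤ 2α = 73.74°  →  valid

δ = 73.04°, valid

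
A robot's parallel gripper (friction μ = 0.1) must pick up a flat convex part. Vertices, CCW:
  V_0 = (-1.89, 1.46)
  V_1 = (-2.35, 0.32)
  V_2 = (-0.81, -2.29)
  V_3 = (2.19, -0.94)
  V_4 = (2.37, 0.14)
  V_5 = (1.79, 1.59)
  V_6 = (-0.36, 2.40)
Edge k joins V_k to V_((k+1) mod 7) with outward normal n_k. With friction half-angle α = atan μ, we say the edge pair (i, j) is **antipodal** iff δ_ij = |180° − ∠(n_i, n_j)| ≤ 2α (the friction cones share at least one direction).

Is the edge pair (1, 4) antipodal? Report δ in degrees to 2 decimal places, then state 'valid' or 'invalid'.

δ = 8.74°, valid

α = atan 0.1 = 5.71°;  2α = 11.42°
edge 1: e_1 = (+1.54, -2.61);  n_1 = (-0.8613, -0.5082)
edge 4: e_4 = (-0.58, +1.45);  n_4 = (+0.9285, +0.3714)
∠(n_1, n_4) = 171.26°
δ = |180° − 171.26°| = 8.74°
8.74° ≤ 2α = 11.42°  →  valid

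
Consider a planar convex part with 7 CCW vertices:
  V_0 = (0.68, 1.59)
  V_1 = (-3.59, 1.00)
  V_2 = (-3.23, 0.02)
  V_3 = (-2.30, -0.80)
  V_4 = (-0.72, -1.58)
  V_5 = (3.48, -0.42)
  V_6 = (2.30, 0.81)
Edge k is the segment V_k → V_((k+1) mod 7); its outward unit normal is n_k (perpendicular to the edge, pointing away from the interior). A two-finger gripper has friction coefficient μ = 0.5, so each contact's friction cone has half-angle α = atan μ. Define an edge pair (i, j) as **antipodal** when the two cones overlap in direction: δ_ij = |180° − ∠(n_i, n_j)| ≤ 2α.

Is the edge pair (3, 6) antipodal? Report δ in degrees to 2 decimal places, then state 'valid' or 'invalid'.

α = atan 0.5 = 26.57°;  2α = 53.13°
edge 3: e_3 = (+1.58, -0.78);  n_3 = (-0.4427, -0.8967)
edge 6: e_6 = (-1.62, +0.78);  n_6 = (+0.4338, +0.9010)
∠(n_3, n_6) = 179.44°
δ = |180° − 179.44°| = 0.56°
0.56° ≤ 2α = 53.13°  →  valid

δ = 0.56°, valid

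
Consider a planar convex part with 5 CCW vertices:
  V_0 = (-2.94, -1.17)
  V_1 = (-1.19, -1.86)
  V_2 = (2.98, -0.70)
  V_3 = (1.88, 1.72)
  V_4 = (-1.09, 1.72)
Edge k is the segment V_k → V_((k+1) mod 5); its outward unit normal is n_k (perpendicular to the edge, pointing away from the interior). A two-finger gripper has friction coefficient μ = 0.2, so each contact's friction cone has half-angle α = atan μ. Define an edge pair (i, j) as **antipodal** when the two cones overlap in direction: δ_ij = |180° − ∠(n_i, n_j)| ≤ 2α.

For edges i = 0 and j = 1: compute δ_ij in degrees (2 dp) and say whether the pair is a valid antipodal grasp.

α = atan 0.2 = 11.31°;  2α = 22.62°
edge 0: e_0 = (+1.75, -0.69);  n_0 = (-0.3668, -0.9303)
edge 1: e_1 = (+4.17, +1.16);  n_1 = (+0.2680, -0.9634)
∠(n_0, n_1) = 37.06°
δ = |180° − 37.06°| = 142.94°
142.94° > 2α = 22.62°  →  invalid

δ = 142.94°, invalid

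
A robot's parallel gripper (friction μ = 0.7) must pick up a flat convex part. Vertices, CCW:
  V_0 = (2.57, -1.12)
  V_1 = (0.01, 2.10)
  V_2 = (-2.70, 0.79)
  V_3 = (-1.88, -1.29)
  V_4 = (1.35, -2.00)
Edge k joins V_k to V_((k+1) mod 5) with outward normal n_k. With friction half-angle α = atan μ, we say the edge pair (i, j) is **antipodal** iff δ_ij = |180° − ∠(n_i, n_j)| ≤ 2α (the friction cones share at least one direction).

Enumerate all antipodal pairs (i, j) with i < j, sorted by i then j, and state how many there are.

α = atan 0.7 = 34.99°;  2α = 69.98°
n_0 = (+0.7828, +0.6223)
n_1 = (-0.4352, +0.9003)
n_2 = (-0.9303, -0.3668)
n_3 = (-0.2147, -0.9767)
n_4 = (+0.5850, -0.8110)
  (0,1): δ = 102.69°  ·
  (0,2): δ = 16.97°  ✓
  (0,3): δ = 39.12°  ✓
  (0,4): δ = 87.32°  ·
  (1,2): δ = 94.28°  ·
  (1,3): δ = 38.20°  ✓
  (1,4): δ = 10.00°  ✓
  (2,3): δ = 123.91°  ·
  (2,4): δ = 75.71°  ·
  (3,4): δ = 131.80°  ·
antipodal pairs: 4

count = 4; pairs: (0,2), (0,3), (1,3), (1,4)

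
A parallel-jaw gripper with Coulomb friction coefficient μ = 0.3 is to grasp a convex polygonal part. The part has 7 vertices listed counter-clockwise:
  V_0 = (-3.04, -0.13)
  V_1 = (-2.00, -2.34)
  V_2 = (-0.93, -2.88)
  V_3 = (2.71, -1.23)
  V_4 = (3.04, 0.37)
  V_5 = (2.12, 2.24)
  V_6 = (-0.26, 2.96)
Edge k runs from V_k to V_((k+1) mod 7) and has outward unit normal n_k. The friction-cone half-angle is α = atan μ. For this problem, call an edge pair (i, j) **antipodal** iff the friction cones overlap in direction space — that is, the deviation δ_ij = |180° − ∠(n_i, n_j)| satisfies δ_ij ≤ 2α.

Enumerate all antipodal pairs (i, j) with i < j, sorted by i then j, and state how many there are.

count = 4; pairs: (0,4), (1,5), (2,6), (3,6)

α = atan 0.3 = 16.70°;  2α = 33.40°
n_0 = (-0.9048, -0.4258)
n_1 = (-0.4505, -0.8928)
n_2 = (+0.4129, -0.9108)
n_3 = (+0.9794, -0.2020)
n_4 = (+0.8973, +0.4414)
n_5 = (+0.2896, +0.9572)
n_6 = (-0.7434, +0.6688)
  (0,1): δ = 141.98°  ·
  (0,2): δ = 90.82°  ·
  (0,3): δ = 36.85°  ·
  (0,4): δ = 1.00°  ✓
  (0,5): δ = 47.97°  ·
  (0,6): δ = 112.82°  ·
  (1,2): δ = 128.84°  ·
  (1,3): δ = 74.88°  ·
  (1,4): δ = 37.02°  ·
  (1,5): δ = 9.95°  ✓
  (1,6): δ = 74.80°  ·
  (2,3): δ = 126.04°  ·
  (2,4): δ = 88.19°  ·
  (2,5): δ = 41.22°  ·
  (2,6): δ = 23.64°  ✓
  (3,4): δ = 142.15°  ·
  (3,5): δ = 95.18°  ·
  (3,6): δ = 30.32°  ✓
  (4,5): δ = 133.03°  ·
  (4,6): δ = 68.17°  ·
  (5,6): δ = 115.15°  ·
antipodal pairs: 4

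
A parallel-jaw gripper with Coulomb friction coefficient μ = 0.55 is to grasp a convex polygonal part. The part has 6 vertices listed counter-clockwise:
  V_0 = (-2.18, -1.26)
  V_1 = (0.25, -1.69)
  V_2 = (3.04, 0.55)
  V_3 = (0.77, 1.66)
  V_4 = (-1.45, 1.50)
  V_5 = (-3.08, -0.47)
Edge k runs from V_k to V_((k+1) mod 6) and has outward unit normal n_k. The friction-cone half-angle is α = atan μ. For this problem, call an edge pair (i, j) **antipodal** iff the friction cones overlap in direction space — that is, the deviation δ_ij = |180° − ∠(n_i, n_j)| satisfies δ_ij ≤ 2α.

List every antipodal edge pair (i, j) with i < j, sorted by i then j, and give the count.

count = 6; pairs: (0,2), (0,3), (1,3), (1,4), (2,5), (3,5)

α = atan 0.55 = 28.81°;  2α = 57.62°
n_0 = (-0.1742, -0.9847)
n_1 = (+0.6261, -0.7798)
n_2 = (+0.4393, +0.8983)
n_3 = (-0.0719, +0.9974)
n_4 = (-0.7705, +0.6375)
n_5 = (-0.6597, -0.7515)
  (0,1): δ = 131.21°  ·
  (0,2): δ = 16.02°  ✓
  (0,3): δ = 14.16°  ✓
  (0,4): δ = 60.43°  ·
  (0,5): δ = 148.76°  ·
  (1,2): δ = 64.82°  ·
  (1,3): δ = 34.64°  ✓
  (1,4): δ = 11.64°  ✓
  (1,5): δ = 99.96°  ·
  (2,3): δ = 149.82°  ·
  (2,4): δ = 103.55°  ·
  (2,5): δ = 15.22°  ✓
  (3,4): δ = 133.73°  ·
  (3,5): δ = 45.40°  ✓
  (4,5): δ = 91.67°  ·
antipodal pairs: 6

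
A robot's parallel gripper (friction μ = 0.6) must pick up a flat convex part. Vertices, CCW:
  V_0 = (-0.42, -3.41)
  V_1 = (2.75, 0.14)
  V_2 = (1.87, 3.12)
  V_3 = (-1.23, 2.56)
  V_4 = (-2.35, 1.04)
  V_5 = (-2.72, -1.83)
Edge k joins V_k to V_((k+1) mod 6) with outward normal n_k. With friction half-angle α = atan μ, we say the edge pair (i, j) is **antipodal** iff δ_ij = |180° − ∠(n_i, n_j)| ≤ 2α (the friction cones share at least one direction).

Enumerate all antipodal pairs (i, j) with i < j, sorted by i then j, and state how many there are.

count = 7; pairs: (0,2), (0,3), (0,4), (1,3), (1,4), (1,5), (2,5)

α = atan 0.6 = 30.96°;  2α = 61.93°
n_0 = (+0.7459, -0.6661)
n_1 = (+0.9591, +0.2832)
n_2 = (-0.1778, +0.9841)
n_3 = (-0.8051, +0.5932)
n_4 = (-0.9918, +0.1279)
n_5 = (-0.5662, -0.8243)
  (0,1): δ = 121.78°  ·
  (0,2): δ = 38.00°  ✓
  (0,3): δ = 5.38°  ✓
  (0,4): δ = 34.42°  ✓
  (0,5): δ = 97.28°  ·
  (1,2): δ = 96.21°  ·
  (1,3): δ = 52.84°  ✓
  (1,4): δ = 23.80°  ✓
  (1,5): δ = 39.06°  ✓
  (2,3): δ = 136.62°  ·
  (2,4): δ = 107.59°  ·
  (2,5): δ = 44.73°  ✓
  (3,4): δ = 150.96°  ·
  (3,5): δ = 88.10°  ·
  (4,5): δ = 117.14°  ·
antipodal pairs: 7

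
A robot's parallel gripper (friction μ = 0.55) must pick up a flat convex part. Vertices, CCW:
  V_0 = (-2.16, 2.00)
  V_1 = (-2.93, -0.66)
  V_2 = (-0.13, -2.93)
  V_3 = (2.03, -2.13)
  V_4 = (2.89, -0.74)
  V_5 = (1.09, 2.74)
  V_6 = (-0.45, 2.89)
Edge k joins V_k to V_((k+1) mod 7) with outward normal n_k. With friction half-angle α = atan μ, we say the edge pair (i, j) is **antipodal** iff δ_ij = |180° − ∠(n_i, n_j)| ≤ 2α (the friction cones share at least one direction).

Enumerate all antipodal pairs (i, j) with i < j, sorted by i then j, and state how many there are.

count = 8; pairs: (0,2), (0,3), (0,4), (1,4), (1,5), (2,5), (2,6), (3,6)

α = atan 0.55 = 28.81°;  2α = 57.62°
n_0 = (-0.9606, +0.2781)
n_1 = (-0.6298, -0.7768)
n_2 = (+0.3473, -0.9377)
n_3 = (+0.8504, -0.5261)
n_4 = (+0.8882, +0.4594)
n_5 = (+0.0969, +0.9953)
n_6 = (-0.4617, +0.8870)
  (0,1): δ = 112.89°  ·
  (0,2): δ = 53.53°  ✓
  (0,3): δ = 15.60°  ✓
  (0,4): δ = 43.49°  ✓
  (0,5): δ = 100.58°  ·
  (0,6): δ = 133.64°  ·
  (1,2): δ = 120.64°  ·
  (1,3): δ = 82.71°  ·
  (1,4): δ = 23.62°  ✓
  (1,5): δ = 33.47°  ✓
  (1,6): δ = 66.53°  ·
  (2,3): δ = 142.07°  ·
  (2,4): δ = 82.97°  ·
  (2,5): δ = 25.89°  ✓
  (2,6): δ = 7.17°  ✓
  (3,4): δ = 120.90°  ·
  (3,5): δ = 63.82°  ·
  (3,6): δ = 30.76°  ✓
  (4,5): δ = 122.91°  ·
  (4,6): δ = 89.85°  ·
  (5,6): δ = 146.94°  ·
antipodal pairs: 8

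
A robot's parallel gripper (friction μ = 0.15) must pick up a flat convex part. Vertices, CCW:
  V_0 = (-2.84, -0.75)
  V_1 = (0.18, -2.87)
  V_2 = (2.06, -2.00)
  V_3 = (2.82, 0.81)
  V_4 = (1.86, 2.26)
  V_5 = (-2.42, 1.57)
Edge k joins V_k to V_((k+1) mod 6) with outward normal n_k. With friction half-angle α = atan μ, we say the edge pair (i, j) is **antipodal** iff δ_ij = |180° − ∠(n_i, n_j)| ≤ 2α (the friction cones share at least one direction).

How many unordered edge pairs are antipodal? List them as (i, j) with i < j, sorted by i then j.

count = 2; pairs: (1,4), (2,5)

α = atan 0.15 = 8.53°;  2α = 17.06°
n_0 = (-0.5746, -0.8185)
n_1 = (+0.4200, -0.9075)
n_2 = (+0.9653, -0.2611)
n_3 = (+0.8338, +0.5520)
n_4 = (-0.1592, +0.9873)
n_5 = (-0.9840, +0.1781)
  (0,1): δ = 120.10°  ·
  (0,2): δ = 70.07°  ·
  (0,3): δ = 21.42°  ·
  (0,4): δ = 44.23°  ·
  (0,5): δ = 114.81°  ·
  (1,2): δ = 129.97°  ·
  (1,3): δ = 81.33°  ·
  (1,4): δ = 15.67°  ✓
  (1,5): δ = 54.91°  ·
  (2,3): δ = 131.36°  ·
  (2,4): δ = 65.71°  ·
  (2,5): δ = 4.87°  ✓
  (3,4): δ = 114.35°  ·
  (3,5): δ = 43.77°  ·
  (4,5): δ = 109.42°  ·
antipodal pairs: 2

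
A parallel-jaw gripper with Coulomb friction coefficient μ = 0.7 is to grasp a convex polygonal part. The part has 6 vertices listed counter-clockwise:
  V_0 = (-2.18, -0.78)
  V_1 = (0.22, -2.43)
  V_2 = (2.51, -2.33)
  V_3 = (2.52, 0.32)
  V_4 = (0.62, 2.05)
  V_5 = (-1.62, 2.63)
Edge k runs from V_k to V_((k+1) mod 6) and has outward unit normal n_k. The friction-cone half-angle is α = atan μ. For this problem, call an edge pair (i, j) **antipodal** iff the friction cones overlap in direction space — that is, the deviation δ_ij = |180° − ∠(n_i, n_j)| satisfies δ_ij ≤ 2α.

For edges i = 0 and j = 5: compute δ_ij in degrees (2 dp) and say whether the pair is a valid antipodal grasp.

α = atan 0.7 = 34.99°;  2α = 69.98°
edge 0: e_0 = (+2.40, -1.65);  n_0 = (-0.5665, -0.8240)
edge 5: e_5 = (-0.56, -3.41);  n_5 = (-0.9868, +0.1621)
∠(n_0, n_5) = 64.82°
δ = |180° − 64.82°| = 115.18°
115.18° > 2α = 69.98°  →  invalid

δ = 115.18°, invalid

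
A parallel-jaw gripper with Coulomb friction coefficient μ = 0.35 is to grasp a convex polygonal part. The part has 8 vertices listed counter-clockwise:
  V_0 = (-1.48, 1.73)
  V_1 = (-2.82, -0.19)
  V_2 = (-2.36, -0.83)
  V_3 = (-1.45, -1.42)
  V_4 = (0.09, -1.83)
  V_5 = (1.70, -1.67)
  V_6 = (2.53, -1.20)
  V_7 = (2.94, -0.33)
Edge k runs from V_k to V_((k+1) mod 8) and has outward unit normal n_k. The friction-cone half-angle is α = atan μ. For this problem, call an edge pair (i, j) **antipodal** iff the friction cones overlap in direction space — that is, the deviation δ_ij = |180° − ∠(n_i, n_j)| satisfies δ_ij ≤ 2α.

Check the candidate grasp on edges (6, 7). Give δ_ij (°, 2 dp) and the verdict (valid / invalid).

α = atan 0.35 = 19.29°;  2α = 38.58°
edge 6: e_6 = (+0.41, +0.87);  n_6 = (+0.9046, -0.4263)
edge 7: e_7 = (-4.42, +2.06);  n_7 = (+0.4224, +0.9064)
∠(n_6, n_7) = 90.24°
δ = |180° − 90.24°| = 89.76°
89.76° > 2α = 38.58°  →  invalid

δ = 89.76°, invalid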